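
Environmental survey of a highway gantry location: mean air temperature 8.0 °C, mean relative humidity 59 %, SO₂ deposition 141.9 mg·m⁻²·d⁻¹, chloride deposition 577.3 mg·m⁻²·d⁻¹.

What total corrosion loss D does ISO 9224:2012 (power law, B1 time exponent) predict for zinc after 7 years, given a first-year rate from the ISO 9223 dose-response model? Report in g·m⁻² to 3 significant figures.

D(7) = 128 g·m⁻²

zinc: temperature factor f = +0.038·(-2.0) = -0.0760
  SO₂ term: 0.0129·141.9^0.44·exp(0.046·59-0.0760) = 1.596
  Sd branch = 0.0175·Sd^0.57·e^(0.008·RH+0.085·T) = 2.077 μm/a
  sum: 1.596 + 2.077 → r_corr = 3.673 μm/a
Long-term exponent b (ISO 9224 Table 2, B1) = 0.813
  D(7) = 3.673 × 7^0.813 = 3.673 × 4.865 = 17.87 μm
  Mass loss = 17.87 μm × 7.14 g/cm³ = 127.6 g·m⁻²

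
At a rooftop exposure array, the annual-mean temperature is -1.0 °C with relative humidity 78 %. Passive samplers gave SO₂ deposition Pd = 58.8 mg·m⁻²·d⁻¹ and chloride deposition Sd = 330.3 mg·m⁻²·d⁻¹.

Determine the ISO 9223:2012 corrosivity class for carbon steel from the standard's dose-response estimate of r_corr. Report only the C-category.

C4

carbon steel: temperature factor f = +0.150·(-11.0) = -1.6500
  Pd branch = 1.77·Pd^0.52·e^(0.02·RH+f) = 13.46 μm/a
  Sd branch = 0.102·Sd^0.62·e^(0.033·RH+0.04·T) = 46.86 μm/a
  sum: 13.46 + 46.86 → r_corr = 60.32 μm/a
60.3 μm/a falls in (50, 80] for carbon steel → category C4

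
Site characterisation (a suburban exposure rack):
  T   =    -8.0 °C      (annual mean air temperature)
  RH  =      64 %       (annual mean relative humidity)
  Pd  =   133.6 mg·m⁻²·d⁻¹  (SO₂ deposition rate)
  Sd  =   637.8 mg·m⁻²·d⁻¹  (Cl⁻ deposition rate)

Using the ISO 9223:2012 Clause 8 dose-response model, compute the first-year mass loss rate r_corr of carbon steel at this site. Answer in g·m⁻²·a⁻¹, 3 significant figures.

carbon steel: temperature factor f = +0.150·(-18.0) = -2.7000
  sulphur-dioxide contribution → 5.454 μm/a
  chloride contribution → 33.56 μm/a
  total first-year rate 39.01 μm/a
Convert to mass loss: 39.01 μm/a × 7.85 g/cm³ = 306.2 g·m⁻²·a⁻¹

r_corr = 306 g·m⁻²·a⁻¹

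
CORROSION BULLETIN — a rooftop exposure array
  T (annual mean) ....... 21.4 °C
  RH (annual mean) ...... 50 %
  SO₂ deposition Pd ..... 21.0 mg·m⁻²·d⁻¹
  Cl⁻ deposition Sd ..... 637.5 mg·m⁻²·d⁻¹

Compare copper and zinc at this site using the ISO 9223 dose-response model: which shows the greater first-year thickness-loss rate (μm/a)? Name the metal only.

zinc

copper: f(T) = -0.080·(T−10) [T>10 °C] = -0.9120
  sulphur-dioxide contribution → 0.08977 μm/a
  chloride contribution → 1.012 μm/a
  ⇒ r_corr(copper) = 1.102 μm/a
zinc: f(T) = -0.071·(T−10) [T>10 °C] = -0.8094
  sulphur-dioxide contribution → 0.2186 μm/a
  chloride contribution → 6.387 μm/a
  total first-year rate 6.606 μm/a
Ordering by μm/a: zinc (6.61) > copper (1.1)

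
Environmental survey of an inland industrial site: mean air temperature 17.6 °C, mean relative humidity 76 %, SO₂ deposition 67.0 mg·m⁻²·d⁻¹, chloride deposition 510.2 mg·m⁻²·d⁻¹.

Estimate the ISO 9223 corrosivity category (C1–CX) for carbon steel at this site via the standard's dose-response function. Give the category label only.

carbon steel: temperature factor f = -0.054·(7.6) = -0.4104
  Pd branch = 1.77·Pd^0.52·e^(0.02·RH+f) = 47.8 μm/a
  Sd branch = 0.102·Sd^0.62·e^(0.033·RH+0.04·T) = 120.9 μm/a
  sum: 47.8 + 120.9 → r_corr = 168.7 μm/a
ISO 9223 Table 2 (carbon steel): 80 < 169 ≤ 200 μm/a ⇒ C5

C5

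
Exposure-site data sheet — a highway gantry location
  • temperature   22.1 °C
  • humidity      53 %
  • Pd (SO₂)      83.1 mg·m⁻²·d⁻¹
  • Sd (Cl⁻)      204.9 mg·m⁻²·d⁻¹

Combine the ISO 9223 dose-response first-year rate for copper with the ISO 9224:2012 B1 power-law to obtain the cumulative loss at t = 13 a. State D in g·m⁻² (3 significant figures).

D(13) = 49.8 g·m⁻²

copper: T>10 °C ⇒ hinge -0.080·(22.1−10) = -0.9680
  Pd branch = 0.0053·Pd^0.26·e^(0.059·RH+f) = 0.1449 μm/a
  Sd branch = 0.01025·Sd^0.27·e^(0.036·RH+0.049·T) = 0.8586 μm/a
  sum: 0.1449 + 0.8586 → r_corr = 1.003 μm/a
ISO 9224: D(t) = r_corr · t^b with b = 0.667 (copper, B1)
  D(13) = 1.003 × 13^0.667 = 1.003 × 5.534 = 5.553 μm
  Mass loss = 5.553 μm × 8.96 g/cm³ = 49.75 g·m⁻²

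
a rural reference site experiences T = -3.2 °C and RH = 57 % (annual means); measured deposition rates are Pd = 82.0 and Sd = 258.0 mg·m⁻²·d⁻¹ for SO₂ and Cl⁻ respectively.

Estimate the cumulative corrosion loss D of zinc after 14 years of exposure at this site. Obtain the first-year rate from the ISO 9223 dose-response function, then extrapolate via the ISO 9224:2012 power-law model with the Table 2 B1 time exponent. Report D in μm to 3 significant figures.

D(14) = 10.6 μm

zinc: T≤10 °C ⇒ hinge +0.038·(-3.2−10) = -0.5016
  sulphur-dioxide contribution → 0.7474 μm/a
  chloride contribution → 0.4984 μm/a
  total first-year rate 1.246 μm/a
Power-law: D(14) = r_corr · 14^0.813
  D(14) = 1.246 × 14^0.813 = 1.246 × 8.547 = 10.65 μm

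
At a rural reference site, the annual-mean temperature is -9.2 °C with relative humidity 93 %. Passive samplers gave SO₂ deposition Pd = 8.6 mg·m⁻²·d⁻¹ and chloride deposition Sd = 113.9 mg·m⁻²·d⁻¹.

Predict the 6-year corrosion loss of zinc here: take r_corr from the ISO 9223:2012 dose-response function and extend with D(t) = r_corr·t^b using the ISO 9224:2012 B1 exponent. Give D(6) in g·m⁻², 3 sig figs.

D(6) = 43.1 g·m⁻²

zinc: T≤10 °C ⇒ hinge +0.038·(-9.2−10) = -0.7296
  Pd branch = 0.0129·Pd^0.44·e^(0.046·RH+f) = 1.156 μm/a
  Sd branch = 0.0175·Sd^0.57·e^(0.008·RH+0.085·T) = 0.2505 μm/a
  r_corr = 1.156 + 0.2505 = 1.406 μm/a
ISO 9224: D(t) = r_corr · t^b with b = 0.813 (zinc, B1)
  D(6) = 1.406 × 6^0.813 = 1.406 × 4.292 = 6.035 μm
  Mass loss = 6.035 μm × 7.14 g/cm³ = 43.09 g·m⁻²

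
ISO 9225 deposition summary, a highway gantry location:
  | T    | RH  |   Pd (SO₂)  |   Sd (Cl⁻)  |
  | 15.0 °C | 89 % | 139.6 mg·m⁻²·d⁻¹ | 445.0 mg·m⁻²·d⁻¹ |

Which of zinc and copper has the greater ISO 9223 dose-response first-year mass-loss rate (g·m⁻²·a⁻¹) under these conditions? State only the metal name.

zinc

zinc: temperature factor f = -0.071·(5.0) = -0.3550
  Pd branch = 0.0129·Pd^0.44·e^(0.046·RH+f) = 4.766 μm/a
  Sd branch = 0.0175·Sd^0.57·e^(0.008·RH+0.085·T) = 4.126 μm/a
  sum: 4.766 + 4.126 → r_corr = 8.892 μm/a
  mass loss = 8.892 μm/a × 7.14 g/cm³ = 63.49 g·m⁻²·a⁻¹
copper: f(T) = -0.080·(T−10) [T>10 °C] = -0.4000
  SO₂ term: 0.0053·139.6^0.26·exp(0.059·89-0.4000) = 2.447
  Cl⁻ term: 0.01025·445.0^0.27·exp(0.036·89+0.049·15.0) = 2.732
  r_corr = 2.447 + 2.732 = 5.179 μm/a
  mass loss = 5.179 μm/a × 8.96 g/cm³ = 46.41 g·m⁻²·a⁻¹
Ordering by g·m⁻²·a⁻¹: zinc (63.5) > copper (46.4)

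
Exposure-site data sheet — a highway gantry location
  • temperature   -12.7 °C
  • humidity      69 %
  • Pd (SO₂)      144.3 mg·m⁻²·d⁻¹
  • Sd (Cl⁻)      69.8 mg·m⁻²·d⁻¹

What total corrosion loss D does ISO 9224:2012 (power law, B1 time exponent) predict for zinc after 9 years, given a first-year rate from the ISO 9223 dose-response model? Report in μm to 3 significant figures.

D(9) = 7.62 μm

zinc: f(T) = +0.038·(T−10) [T≤10 °C] = -0.8626
  Pd branch = 0.0129·Pd^0.44·e^(0.046·RH+f) = 1.16 μm/a
  Sd branch = 0.0175·Sd^0.57·e^(0.008·RH+0.085·T) = 0.1161 μm/a
  sum: 1.16 + 0.1161 → r_corr = 1.276 μm/a
ISO 9224: D(t) = r_corr · t^b with b = 0.813 (zinc, B1)
  D(9) = 1.276 × 9^0.813 = 1.276 × 5.968 = 7.616 μm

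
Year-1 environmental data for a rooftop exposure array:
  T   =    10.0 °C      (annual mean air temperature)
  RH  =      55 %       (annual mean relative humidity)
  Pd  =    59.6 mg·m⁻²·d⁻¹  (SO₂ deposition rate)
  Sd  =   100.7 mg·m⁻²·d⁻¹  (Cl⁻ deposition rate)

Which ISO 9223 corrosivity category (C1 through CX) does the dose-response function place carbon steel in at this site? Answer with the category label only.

carbon steel: temperature factor f = +0.150·(0.0) = +0.0000
  sulphur-dioxide contribution → 44.55 μm/a
  chloride contribution → 16.31 μm/a
  total first-year rate 60.86 μm/a
Category bounds: 50…80 μm/a bracket r_corr ⇒ C4

C4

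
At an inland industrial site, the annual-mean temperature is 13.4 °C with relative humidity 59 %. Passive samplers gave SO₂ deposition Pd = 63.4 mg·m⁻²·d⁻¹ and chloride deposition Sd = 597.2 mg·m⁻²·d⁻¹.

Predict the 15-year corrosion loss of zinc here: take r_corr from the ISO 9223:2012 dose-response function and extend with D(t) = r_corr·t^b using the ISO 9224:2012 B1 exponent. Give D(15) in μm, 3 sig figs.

D(15) = 38.9 μm

zinc: temperature factor f = -0.071·(3.4) = -0.2414
  SO₂ term: 0.0129·63.4^0.44·exp(0.046·59-0.2414) = 0.9492
  Cl⁻ term: 0.0175·597.2^0.57·exp(0.008·59+0.085·13.4) = 3.35
  sum: 0.9492 + 3.35 → r_corr = 4.299 μm/a
ISO 9224: D(t) = r_corr · t^b with b = 0.813 (zinc, B1)
  D(15) = 4.299 × 15^0.813 = 4.299 × 9.04 = 38.87 μm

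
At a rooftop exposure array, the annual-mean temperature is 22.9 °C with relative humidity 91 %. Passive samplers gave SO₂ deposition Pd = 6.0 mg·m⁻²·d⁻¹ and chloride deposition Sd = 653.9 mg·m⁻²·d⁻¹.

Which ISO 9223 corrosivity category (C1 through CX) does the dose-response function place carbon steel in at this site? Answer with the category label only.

CX

carbon steel: temperature factor f = -0.054·(12.9) = -0.6966
  SO₂ term: 1.77·6.0^0.52·exp(0.02·91-0.6966) = 13.82
  Sd branch = 0.102·Sd^0.62·e^(0.033·RH+0.04·T) = 285.9 μm/a
  r_corr = 13.82 + 285.9 = 299.7 μm/a
300 μm/a falls in (200, 700] for carbon steel → category CX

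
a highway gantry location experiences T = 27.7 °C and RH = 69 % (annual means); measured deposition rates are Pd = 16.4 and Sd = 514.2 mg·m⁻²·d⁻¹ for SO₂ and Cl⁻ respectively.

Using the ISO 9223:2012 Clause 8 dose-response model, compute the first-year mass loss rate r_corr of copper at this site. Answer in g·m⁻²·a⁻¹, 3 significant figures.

r_corr = 24.5 g·m⁻²·a⁻¹

copper: temperature factor f = -0.080·(17.7) = -1.4160
  Pd branch = 0.0053·Pd^0.26·e^(0.059·RH+f) = 0.156 μm/a
  Sd branch = 0.01025·Sd^0.27·e^(0.036·RH+0.049·T) = 2.576 μm/a
  sum: 0.156 + 2.576 → r_corr = 2.732 μm/a
Convert to mass loss: 2.732 μm/a × 8.96 g/cm³ = 24.48 g·m⁻²·a⁻¹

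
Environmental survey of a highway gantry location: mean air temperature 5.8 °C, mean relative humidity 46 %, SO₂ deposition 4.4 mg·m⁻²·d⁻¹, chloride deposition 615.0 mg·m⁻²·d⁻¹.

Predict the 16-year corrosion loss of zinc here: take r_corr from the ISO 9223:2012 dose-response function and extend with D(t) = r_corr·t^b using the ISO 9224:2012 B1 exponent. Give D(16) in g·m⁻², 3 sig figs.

zinc: T≤10 °C ⇒ hinge +0.038·(5.8−10) = -0.1596
  Pd branch = 0.0129·Pd^0.44·e^(0.046·RH+f) = 0.1751 μm/a
  Cl⁻ term: 0.0175·615.0^0.57·exp(0.008·46+0.085·5.8) = 1.609
  r_corr = 0.1751 + 1.609 = 1.784 μm/a
Long-term exponent b (ISO 9224 Table 2, B1) = 0.813
  D(16) = 1.784 × 16^0.813 = 1.784 × 9.527 = 17 μm
  Mass loss = 17 μm × 7.14 g/cm³ = 121.4 g·m⁻²

D(16) = 121 g·m⁻²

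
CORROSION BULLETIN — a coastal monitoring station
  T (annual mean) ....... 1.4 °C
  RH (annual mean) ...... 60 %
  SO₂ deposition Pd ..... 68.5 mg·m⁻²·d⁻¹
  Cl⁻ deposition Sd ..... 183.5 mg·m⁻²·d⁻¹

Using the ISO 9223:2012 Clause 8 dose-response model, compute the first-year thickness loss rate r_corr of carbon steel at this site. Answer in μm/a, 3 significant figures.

carbon steel: f(T) = +0.150·(T−10) [T≤10 °C] = -1.2900
  Pd branch = 1.77·Pd^0.52·e^(0.02·RH+f) = 14.57 μm/a
  Cl⁻ term: 0.102·183.5^0.62·exp(0.033·60+0.04·1.4) = 19.78
  r_corr = 14.57 + 19.78 = 34.35 μm/a

r_corr = 34.4 μm/a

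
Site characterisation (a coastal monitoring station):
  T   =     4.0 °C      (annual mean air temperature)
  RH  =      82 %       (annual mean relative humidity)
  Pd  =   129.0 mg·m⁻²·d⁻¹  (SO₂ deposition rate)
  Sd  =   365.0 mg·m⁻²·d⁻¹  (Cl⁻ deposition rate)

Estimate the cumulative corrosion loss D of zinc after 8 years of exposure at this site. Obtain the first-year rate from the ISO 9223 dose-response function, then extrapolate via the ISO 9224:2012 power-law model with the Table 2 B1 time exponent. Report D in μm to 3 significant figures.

zinc: T≤10 °C ⇒ hinge +0.038·(4.0−10) = -0.2280
  SO₂ term: 0.0129·129.0^0.44·exp(0.046·82-0.2280) = 3.788
  Cl⁻ term: 0.0175·365.0^0.57·exp(0.008·82+0.085·4.0) = 1.368
  r_corr = 3.788 + 1.368 = 5.156 μm/a
ISO 9224: D(t) = r_corr · t^b with b = 0.813 (zinc, B1)
  D(8) = 5.156 × 8^0.813 = 5.156 × 5.423 = 27.96 μm

D(8) = 28.0 μm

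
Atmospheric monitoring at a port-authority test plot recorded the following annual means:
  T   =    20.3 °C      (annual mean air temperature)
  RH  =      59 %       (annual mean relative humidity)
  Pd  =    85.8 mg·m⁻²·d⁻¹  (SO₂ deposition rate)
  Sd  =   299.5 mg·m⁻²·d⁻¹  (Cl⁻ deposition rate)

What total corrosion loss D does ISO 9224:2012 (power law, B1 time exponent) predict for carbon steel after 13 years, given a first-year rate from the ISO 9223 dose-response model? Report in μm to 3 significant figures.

carbon steel: temperature factor f = -0.054·(10.3) = -0.5562
  SO₂ term: 1.77·85.8^0.52·exp(0.02·59-0.5562) = 33.44
  Sd branch = 0.102·Sd^0.62·e^(0.033·RH+0.04·T) = 55.23 μm/a
  r_corr = 33.44 + 55.23 = 88.67 μm/a
Power-law: D(13) = r_corr · 13^0.523
  D(13) = 88.67 × 13^0.523 = 88.67 × 3.825 = 339.1 μm

D(13) = 339 μm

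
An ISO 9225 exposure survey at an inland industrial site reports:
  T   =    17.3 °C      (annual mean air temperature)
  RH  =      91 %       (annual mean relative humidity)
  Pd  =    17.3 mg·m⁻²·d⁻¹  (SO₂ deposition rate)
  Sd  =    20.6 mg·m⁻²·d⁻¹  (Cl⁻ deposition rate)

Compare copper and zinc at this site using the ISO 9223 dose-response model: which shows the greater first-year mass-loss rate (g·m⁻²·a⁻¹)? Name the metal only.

copper

copper: temperature factor f = -0.080·(7.3) = -0.5840
  Pd branch = 0.0053·Pd^0.26·e^(0.059·RH+f) = 1.331 μm/a
  Sd branch = 0.01025·Sd^0.27·e^(0.036·RH+0.049·T) = 1.433 μm/a
  r_corr = 1.331 + 1.433 = 2.765 μm/a
  mass loss = 2.765 μm/a × 8.96 g/cm³ = 24.77 g·m⁻²·a⁻¹
zinc: temperature factor f = -0.071·(7.3) = -0.5183
  SO₂ term: 0.0129·17.3^0.44·exp(0.046·91-0.5183) = 1.771
  Sd branch = 0.0175·Sd^0.57·e^(0.008·RH+0.085·T) = 0.8846 μm/a
  r_corr = 1.771 + 0.8846 = 2.655 μm/a
  mass loss = 2.655 μm/a × 7.14 g/cm³ = 18.96 g·m⁻²·a⁻¹
Ordering by g·m⁻²·a⁻¹: copper (24.8) > zinc (19)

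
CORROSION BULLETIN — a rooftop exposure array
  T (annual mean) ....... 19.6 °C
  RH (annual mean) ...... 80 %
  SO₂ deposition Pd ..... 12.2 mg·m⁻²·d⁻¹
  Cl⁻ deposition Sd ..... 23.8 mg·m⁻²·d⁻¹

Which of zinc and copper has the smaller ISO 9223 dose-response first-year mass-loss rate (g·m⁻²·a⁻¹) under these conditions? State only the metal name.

zinc: T>10 °C ⇒ hinge -0.071·(19.6−10) = -0.6816
  SO₂ term: 0.0129·12.2^0.44·exp(0.046·80-0.6816) = 0.7776
  Sd branch = 0.0175·Sd^0.57·e^(0.008·RH+0.085·T) = 1.069 μm/a
  r_corr = 0.7776 + 1.069 = 1.847 μm/a
  mass loss = 1.847 μm/a × 7.14 g/cm³ = 13.19 g·m⁻²·a⁻¹
copper: f(T) = -0.080·(T−10) [T>10 °C] = -0.7680
  SO₂ term: 0.0053·12.2^0.26·exp(0.059·80-0.7680) = 0.5285
  Cl⁻ term: 0.01025·23.8^0.27·exp(0.036·80+0.049·19.6) = 1.123
  sum: 0.5285 + 1.123 → r_corr = 1.651 μm/a
  mass loss = 1.651 μm/a × 8.96 g/cm³ = 14.79 g·m⁻²·a⁻¹
Ordering by g·m⁻²·a⁻¹: copper (14.8) > zinc (13.2)

zinc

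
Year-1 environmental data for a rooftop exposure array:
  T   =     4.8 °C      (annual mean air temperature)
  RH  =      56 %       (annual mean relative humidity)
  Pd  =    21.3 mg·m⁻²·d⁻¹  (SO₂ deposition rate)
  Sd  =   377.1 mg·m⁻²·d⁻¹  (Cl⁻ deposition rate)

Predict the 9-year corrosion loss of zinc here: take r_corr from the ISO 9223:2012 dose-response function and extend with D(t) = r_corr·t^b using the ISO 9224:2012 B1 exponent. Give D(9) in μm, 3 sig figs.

D(9) = 10.4 μm

zinc: T≤10 °C ⇒ hinge +0.038·(4.8−10) = -0.1976
  SO₂ term: 0.0129·21.3^0.44·exp(0.046·56-0.1976) = 0.5346
  Sd branch = 0.0175·Sd^0.57·e^(0.008·RH+0.085·T) = 1.212 μm/a
  sum: 0.5346 + 1.212 → r_corr = 1.746 μm/a
ISO 9224: D(t) = r_corr · t^b with b = 0.813 (zinc, B1)
  D(9) = 1.746 × 9^0.813 = 1.746 × 5.968 = 10.42 μm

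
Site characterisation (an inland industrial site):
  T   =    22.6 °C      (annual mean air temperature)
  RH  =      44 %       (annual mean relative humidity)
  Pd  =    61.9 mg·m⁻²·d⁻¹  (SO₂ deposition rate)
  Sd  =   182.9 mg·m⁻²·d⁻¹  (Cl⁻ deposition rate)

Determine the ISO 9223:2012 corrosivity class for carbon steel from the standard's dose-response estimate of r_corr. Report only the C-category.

carbon steel: T>10 °C ⇒ hinge -0.054·(22.6−10) = -0.6804
  Pd branch = 1.77·Pd^0.52·e^(0.02·RH+f) = 18.46 μm/a
  Sd branch = 0.102·Sd^0.62·e^(0.033·RH+0.04·T) = 27.19 μm/a
  sum: 18.46 + 27.19 → r_corr = 45.65 μm/a
45.7 μm/a falls in (25, 50] for carbon steel → category C3

C3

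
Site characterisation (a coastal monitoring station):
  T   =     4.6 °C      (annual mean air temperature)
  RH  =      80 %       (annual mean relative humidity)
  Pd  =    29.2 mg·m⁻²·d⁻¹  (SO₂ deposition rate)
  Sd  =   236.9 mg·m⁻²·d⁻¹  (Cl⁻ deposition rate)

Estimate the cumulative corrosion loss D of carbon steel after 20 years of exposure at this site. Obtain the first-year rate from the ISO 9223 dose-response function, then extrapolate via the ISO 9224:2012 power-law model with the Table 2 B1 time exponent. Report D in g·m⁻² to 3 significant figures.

D(20) = 2.76e+03 g·m⁻²

carbon steel: T≤10 °C ⇒ hinge +0.150·(4.6−10) = -0.8100
  Pd branch = 1.77·Pd^0.52·e^(0.02·RH+f) = 22.55 μm/a
  Sd branch = 0.102·Sd^0.62·e^(0.033·RH+0.04·T) = 50.97 μm/a
  r_corr = 22.55 + 50.97 = 73.51 μm/a
ISO 9224: D(t) = r_corr · t^b with b = 0.523 (carbon steel, B1)
  D(20) = 73.51 × 20^0.523 = 73.51 × 4.791 = 352.2 μm
  Mass loss = 352.2 μm × 7.85 g/cm³ = 2765 g·m⁻²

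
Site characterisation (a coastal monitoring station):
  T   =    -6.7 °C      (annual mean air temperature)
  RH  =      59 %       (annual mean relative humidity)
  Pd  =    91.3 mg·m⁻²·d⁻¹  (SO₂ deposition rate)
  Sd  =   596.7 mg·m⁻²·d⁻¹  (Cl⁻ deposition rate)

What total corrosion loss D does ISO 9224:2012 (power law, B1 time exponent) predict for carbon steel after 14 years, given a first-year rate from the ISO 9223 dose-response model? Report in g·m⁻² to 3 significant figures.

carbon steel: T≤10 °C ⇒ hinge +0.150·(-6.7−10) = -2.5050
  sulphur-dioxide contribution → 4.92 μm/a
  chloride contribution → 28.76 μm/a
  total first-year rate 33.68 μm/a
ISO 9224: D(t) = r_corr · t^b with b = 0.523 (carbon steel, B1)
  D(14) = 33.68 × 14^0.523 = 33.68 × 3.976 = 133.9 μm
  Mass loss = 133.9 μm × 7.85 g/cm³ = 1051 g·m⁻²

D(14) = 1.05e+03 g·m⁻²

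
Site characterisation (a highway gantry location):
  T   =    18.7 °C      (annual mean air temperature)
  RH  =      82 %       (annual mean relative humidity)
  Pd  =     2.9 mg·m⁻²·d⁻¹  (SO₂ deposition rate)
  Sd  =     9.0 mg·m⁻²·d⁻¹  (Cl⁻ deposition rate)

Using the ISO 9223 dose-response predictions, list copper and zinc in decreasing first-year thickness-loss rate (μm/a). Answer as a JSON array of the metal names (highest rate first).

["copper", "zinc"]

copper: f(T) = -0.080·(T−10) [T>10 °C] = -0.6960
  SO₂ term: 0.0053·2.9^0.26·exp(0.059·82-0.6960) = 0.4399
  Cl⁻ term: 0.01025·9.0^0.27·exp(0.036·82+0.049·18.7) = 0.8879
  sum: 0.4399 + 0.8879 → r_corr = 1.328 μm/a
zinc: temperature factor f = -0.071·(8.7) = -0.6177
  SO₂ term: 0.0129·2.9^0.44·exp(0.046·82-0.6177) = 0.483
  Sd branch = 0.0175·Sd^0.57·e^(0.008·RH+0.085·T) = 0.5783 μm/a
  sum: 0.483 + 0.5783 → r_corr = 1.061 μm/a
Ordering by μm/a: copper (1.33) > zinc (1.06)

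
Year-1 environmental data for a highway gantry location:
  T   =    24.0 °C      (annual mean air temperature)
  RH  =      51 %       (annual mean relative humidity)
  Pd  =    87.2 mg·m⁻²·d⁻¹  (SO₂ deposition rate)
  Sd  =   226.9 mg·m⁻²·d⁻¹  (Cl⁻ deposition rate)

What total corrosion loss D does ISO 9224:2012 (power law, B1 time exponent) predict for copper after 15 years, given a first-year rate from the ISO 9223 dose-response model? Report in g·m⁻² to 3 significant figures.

D(15) = 55.3 g·m⁻²

copper: temperature factor f = -0.080·(14.0) = -1.1200
  SO₂ term: 0.0053·87.2^0.26·exp(0.059·51-1.1200) = 0.112
  Sd branch = 0.01025·Sd^0.27·e^(0.036·RH+0.049·T) = 0.9014 μm/a
  sum: 0.112 + 0.9014 → r_corr = 1.013 μm/a
Power-law: D(15) = r_corr · 15^0.667
  D(15) = 1.013 × 15^0.667 = 1.013 × 6.088 = 6.169 μm
  Mass loss = 6.169 μm × 8.96 g/cm³ = 55.27 g·m⁻²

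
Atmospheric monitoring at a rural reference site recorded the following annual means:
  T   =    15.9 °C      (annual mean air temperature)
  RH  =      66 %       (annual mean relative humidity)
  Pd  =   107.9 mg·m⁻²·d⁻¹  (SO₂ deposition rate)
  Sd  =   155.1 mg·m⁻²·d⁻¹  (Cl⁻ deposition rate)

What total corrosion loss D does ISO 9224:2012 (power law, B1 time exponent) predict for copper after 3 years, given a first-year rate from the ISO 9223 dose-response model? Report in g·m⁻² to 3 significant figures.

D(3) = 27.7 g·m⁻²

copper: T>10 °C ⇒ hinge -0.080·(15.9−10) = -0.4720
  sulphur-dioxide contribution → 0.5483 μm/a
  chloride contribution → 0.9385 μm/a
  ⇒ r_corr(copper) = 1.487 μm/a
ISO 9224: D(t) = r_corr · t^b with b = 0.667 (copper, B1)
  D(3) = 1.487 × 3^0.667 = 1.487 × 2.081 = 3.094 μm
  Mass loss = 3.094 μm × 8.96 g/cm³ = 27.72 g·m⁻²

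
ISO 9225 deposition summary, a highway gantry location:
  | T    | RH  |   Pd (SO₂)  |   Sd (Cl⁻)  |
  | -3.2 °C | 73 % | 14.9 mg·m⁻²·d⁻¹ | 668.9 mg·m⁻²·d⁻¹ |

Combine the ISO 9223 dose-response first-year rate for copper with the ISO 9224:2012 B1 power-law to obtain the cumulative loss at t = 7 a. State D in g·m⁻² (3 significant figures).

copper: f(T) = +0.126·(T−10) [T≤10 °C] = -1.6632
  SO₂ term: 0.0053·14.9^0.26·exp(0.059·73-1.6632) = 0.1505
  Sd branch = 0.01025·Sd^0.27·e^(0.036·RH+0.049·T) = 0.7027 μm/a
  r_corr = 0.1505 + 0.7027 = 0.8532 μm/a
Long-term exponent b (ISO 9224 Table 2, B1) = 0.667
  D(7) = 0.8532 × 7^0.667 = 0.8532 × 3.662 = 3.124 μm
  Mass loss = 3.124 μm × 8.96 g/cm³ = 27.99 g·m⁻²

D(7) = 28.0 g·m⁻²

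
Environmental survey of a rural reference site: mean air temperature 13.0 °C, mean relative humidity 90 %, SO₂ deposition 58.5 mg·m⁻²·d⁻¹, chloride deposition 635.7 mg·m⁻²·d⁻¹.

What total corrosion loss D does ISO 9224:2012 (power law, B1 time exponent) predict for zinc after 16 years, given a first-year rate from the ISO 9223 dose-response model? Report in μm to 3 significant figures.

D(16) = 78.3 μm

zinc: temperature factor f = -0.071·(3.0) = -0.2130
  SO₂ term: 0.0129·58.5^0.44·exp(0.046·90-0.2130) = 3.923
  Sd branch = 0.0175·Sd^0.57·e^(0.008·RH+0.085·T) = 4.3 μm/a
  sum: 3.923 + 4.3 → r_corr = 8.223 μm/a
Power-law: D(16) = r_corr · 16^0.813
  D(16) = 8.223 × 16^0.813 = 8.223 × 9.527 = 78.34 μm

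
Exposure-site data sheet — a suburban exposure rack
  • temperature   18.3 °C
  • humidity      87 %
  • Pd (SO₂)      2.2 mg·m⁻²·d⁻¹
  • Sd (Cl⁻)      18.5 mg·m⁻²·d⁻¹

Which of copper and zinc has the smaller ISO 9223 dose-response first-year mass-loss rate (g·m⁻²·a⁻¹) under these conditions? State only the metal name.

copper: f(T) = -0.080·(T−10) [T>10 °C] = -0.6640
  sulphur-dioxide contribution → 0.5678 μm/a
  chloride contribution → 1.266 μm/a
  total first-year rate 1.834 μm/a
  mass loss = 1.834 μm/a × 8.96 g/cm³ = 16.43 g·m⁻²·a⁻¹
zinc: T>10 °C ⇒ hinge -0.071·(18.3−10) = -0.5893
  sulphur-dioxide contribution → 0.5538 μm/a
  chloride contribution → 0.8773 μm/a
  total first-year rate 1.431 μm/a
  mass loss = 1.431 μm/a × 7.14 g/cm³ = 10.22 g·m⁻²·a⁻¹
Ordering by g·m⁻²·a⁻¹: copper (16.4) > zinc (10.2)

zinc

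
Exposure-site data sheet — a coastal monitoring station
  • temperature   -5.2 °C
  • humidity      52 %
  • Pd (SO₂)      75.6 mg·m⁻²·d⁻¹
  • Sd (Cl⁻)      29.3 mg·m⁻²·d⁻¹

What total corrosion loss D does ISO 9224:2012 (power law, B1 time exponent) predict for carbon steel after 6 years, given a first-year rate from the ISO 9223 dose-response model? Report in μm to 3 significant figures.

D(6) = 21.9 μm

carbon steel: temperature factor f = +0.150·(-15.2) = -2.2800
  Pd branch = 1.77·Pd^0.52·e^(0.02·RH+f) = 4.856 μm/a
  Cl⁻ term: 0.102·29.3^0.62·exp(0.033·52+0.04·-5.2) = 3.741
  sum: 4.856 + 3.741 → r_corr = 8.597 μm/a
ISO 9224: D(t) = r_corr · t^b with b = 0.523 (carbon steel, B1)
  D(6) = 8.597 × 6^0.523 = 8.597 × 2.553 = 21.94 μm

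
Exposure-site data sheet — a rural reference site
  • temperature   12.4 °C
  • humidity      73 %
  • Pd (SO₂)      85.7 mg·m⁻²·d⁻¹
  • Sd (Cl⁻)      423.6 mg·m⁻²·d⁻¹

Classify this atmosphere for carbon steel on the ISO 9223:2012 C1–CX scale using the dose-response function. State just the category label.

carbon steel: T>10 °C ⇒ hinge -0.054·(12.4−10) = -0.1296
  Pd branch = 1.77·Pd^0.52·e^(0.02·RH+f) = 67.75 μm/a
  Cl⁻ term: 0.102·423.6^0.62·exp(0.033·73+0.04·12.4) = 79.24
  sum: 67.75 + 79.24 → r_corr = 147 μm/a
ISO 9223 Table 2 (carbon steel): 80 < 147 ≤ 200 μm/a ⇒ C5

C5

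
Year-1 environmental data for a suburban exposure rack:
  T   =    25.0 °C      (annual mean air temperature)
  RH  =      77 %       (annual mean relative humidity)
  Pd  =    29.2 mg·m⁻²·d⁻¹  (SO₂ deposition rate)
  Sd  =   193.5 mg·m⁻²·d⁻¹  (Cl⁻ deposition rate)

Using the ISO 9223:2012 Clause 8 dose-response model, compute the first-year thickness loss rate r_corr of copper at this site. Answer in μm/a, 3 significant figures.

r_corr = 2.67 μm/a

copper: temperature factor f = -0.080·(15.0) = -1.2000
  sulphur-dioxide contribution → 0.3607 μm/a
  chloride contribution → 2.312 μm/a
  ⇒ r_corr(copper) = 2.673 μm/a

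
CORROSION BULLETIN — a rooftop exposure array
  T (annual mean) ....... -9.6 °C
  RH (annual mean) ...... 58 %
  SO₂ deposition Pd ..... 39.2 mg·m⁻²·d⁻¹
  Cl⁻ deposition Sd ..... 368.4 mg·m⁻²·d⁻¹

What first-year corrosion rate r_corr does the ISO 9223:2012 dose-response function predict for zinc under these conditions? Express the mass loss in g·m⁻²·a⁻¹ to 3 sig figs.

r_corr = 5.72 g·m⁻²·a⁻¹

zinc: temperature factor f = +0.038·(-19.6) = -0.7448
  SO₂ term: 0.0129·39.2^0.44·exp(0.046·58-0.7448) = 0.4435
  Sd branch = 0.0175·Sd^0.57·e^(0.008·RH+0.085·T) = 0.3572 μm/a
  sum: 0.4435 + 0.3572 → r_corr = 0.8007 μm/a
Convert to mass loss: 0.8007 μm/a × 7.14 g/cm³ = 5.717 g·m⁻²·a⁻¹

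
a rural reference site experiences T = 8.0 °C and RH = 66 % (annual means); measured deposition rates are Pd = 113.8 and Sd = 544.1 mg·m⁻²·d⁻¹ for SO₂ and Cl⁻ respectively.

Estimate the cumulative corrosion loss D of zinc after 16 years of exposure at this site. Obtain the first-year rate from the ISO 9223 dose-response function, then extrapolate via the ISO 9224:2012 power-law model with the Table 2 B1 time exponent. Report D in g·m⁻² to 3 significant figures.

zinc: temperature factor f = +0.038·(-2.0) = -0.0760
  SO₂ term: 0.0129·113.8^0.44·exp(0.046·66-0.0760) = 1.999
  Sd branch = 0.0175·Sd^0.57·e^(0.008·RH+0.085·T) = 2.123 μm/a
  r_corr = 1.999 + 2.123 = 4.122 μm/a
Power-law: D(16) = r_corr · 16^0.813
  D(16) = 4.122 × 16^0.813 = 4.122 × 9.527 = 39.27 μm
  Mass loss = 39.27 μm × 7.14 g/cm³ = 280.4 g·m⁻²

D(16) = 280 g·m⁻²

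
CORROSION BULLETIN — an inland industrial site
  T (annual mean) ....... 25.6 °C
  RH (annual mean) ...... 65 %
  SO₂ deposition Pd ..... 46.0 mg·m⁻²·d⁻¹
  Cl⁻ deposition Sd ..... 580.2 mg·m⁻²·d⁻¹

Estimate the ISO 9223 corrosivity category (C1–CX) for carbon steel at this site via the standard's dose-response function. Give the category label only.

carbon steel: T>10 °C ⇒ hinge -0.054·(25.6−10) = -0.8424
  Pd branch = 1.77·Pd^0.52·e^(0.02·RH+f) = 20.48 μm/a
  Sd branch = 0.102·Sd^0.62·e^(0.033·RH+0.04·T) = 125.4 μm/a
  sum: 20.48 + 125.4 → r_corr = 145.9 μm/a
ISO 9223 Table 2 (carbon steel): 80 < 146 ≤ 200 μm/a ⇒ C5

C5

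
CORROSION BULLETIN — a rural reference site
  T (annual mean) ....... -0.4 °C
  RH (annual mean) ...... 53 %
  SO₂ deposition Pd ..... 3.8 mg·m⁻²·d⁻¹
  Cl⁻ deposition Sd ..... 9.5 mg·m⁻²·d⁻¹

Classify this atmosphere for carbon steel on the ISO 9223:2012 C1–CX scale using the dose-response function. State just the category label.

carbon steel: temperature factor f = +0.150·(-10.4) = -1.5600
  SO₂ term: 1.77·3.8^0.52·exp(0.02·53-1.5600) = 2.149
  Sd branch = 0.102·Sd^0.62·e^(0.033·RH+0.04·T) = 2.33 μm/a
  r_corr = 2.149 + 2.33 = 4.48 μm/a
Category bounds: 1.3…25 μm/a bracket r_corr ⇒ C2

C2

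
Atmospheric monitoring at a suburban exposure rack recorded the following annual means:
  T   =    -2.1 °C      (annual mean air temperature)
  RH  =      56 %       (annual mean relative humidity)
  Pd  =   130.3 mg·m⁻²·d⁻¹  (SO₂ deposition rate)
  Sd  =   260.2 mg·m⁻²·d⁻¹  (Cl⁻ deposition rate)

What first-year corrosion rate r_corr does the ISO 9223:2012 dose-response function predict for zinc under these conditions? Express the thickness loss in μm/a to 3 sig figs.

zinc: T≤10 °C ⇒ hinge +0.038·(-2.1−10) = -0.4598
  SO₂ term: 0.0129·130.3^0.44·exp(0.046·56-0.4598) = 0.9125
  Sd branch = 0.0175·Sd^0.57·e^(0.008·RH+0.085·T) = 0.5455 μm/a
  r_corr = 0.9125 + 0.5455 = 1.458 μm/a

r_corr = 1.46 μm/a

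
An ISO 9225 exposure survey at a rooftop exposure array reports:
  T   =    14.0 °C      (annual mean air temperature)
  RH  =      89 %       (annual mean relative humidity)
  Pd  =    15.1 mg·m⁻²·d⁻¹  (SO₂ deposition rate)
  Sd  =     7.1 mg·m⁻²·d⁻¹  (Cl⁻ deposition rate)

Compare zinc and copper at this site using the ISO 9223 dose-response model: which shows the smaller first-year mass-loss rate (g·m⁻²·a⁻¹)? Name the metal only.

zinc

zinc: T>10 °C ⇒ hinge -0.071·(14.0−10) = -0.2840
  SO₂ term: 0.0129·15.1^0.44·exp(0.046·89-0.2840) = 1.923
  Sd branch = 0.0175·Sd^0.57·e^(0.008·RH+0.085·T) = 0.3583 μm/a
  sum: 1.923 + 0.3583 → r_corr = 2.281 μm/a
  mass loss = 2.281 μm/a × 7.14 g/cm³ = 16.29 g·m⁻²·a⁻¹
copper: T>10 °C ⇒ hinge -0.080·(14.0−10) = -0.3200
  SO₂ term: 0.0053·15.1^0.26·exp(0.059·89-0.3200) = 1.487
  Sd branch = 0.01025·Sd^0.27·e^(0.036·RH+0.049·T) = 0.8511 μm/a
  sum: 1.487 + 0.8511 → r_corr = 2.338 μm/a
  mass loss = 2.338 μm/a × 8.96 g/cm³ = 20.95 g·m⁻²·a⁻¹
Ordering by g·m⁻²·a⁻¹: copper (20.9) > zinc (16.3)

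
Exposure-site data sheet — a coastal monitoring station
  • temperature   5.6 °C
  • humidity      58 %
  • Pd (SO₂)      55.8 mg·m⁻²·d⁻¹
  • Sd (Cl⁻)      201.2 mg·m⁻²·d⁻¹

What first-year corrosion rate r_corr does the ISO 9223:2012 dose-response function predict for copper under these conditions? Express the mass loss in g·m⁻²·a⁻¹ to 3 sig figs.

r_corr = 6.46 g·m⁻²·a⁻¹

copper: temperature factor f = +0.126·(-4.4) = -0.5544
  sulphur-dioxide contribution → 0.2653 μm/a
  chloride contribution → 0.4557 μm/a
  ⇒ r_corr(copper) = 0.721 μm/a
Convert to mass loss: 0.721 μm/a × 8.96 g/cm³ = 6.46 g·m⁻²·a⁻¹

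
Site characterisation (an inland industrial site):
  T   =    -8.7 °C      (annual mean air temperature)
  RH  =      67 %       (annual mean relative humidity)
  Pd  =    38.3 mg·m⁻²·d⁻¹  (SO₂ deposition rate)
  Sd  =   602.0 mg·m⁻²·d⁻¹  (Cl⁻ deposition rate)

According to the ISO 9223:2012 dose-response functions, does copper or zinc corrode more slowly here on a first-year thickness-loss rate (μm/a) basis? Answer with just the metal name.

copper

copper: f(T) = +0.126·(T−10) [T≤10 °C] = -2.3562
  sulphur-dioxide contribution → 0.06751 μm/a
  chloride contribution → 0.4203 μm/a
  ⇒ r_corr(copper) = 0.4878 μm/a
zinc: temperature factor f = +0.038·(-18.7) = -0.7106
  sulphur-dioxide contribution → 0.6872 μm/a
  chloride contribution → 0.5483 μm/a
  total first-year rate 1.236 μm/a
Ordering by μm/a: zinc (1.24) > copper (0.488)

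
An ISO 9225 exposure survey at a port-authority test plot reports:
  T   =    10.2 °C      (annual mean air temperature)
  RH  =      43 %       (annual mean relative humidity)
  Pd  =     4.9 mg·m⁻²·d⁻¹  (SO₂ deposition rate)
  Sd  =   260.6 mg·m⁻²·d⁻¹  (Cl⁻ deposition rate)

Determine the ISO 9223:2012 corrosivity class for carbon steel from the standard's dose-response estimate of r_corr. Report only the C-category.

C3

carbon steel: f(T) = -0.054·(T−10) [T>10 °C] = -0.0108
  sulphur-dioxide contribution → 9.455 μm/a
  chloride contribution → 19.95 μm/a
  ⇒ r_corr(carbon steel) = 29.41 μm/a
29.4 μm/a falls in (25, 50] for carbon steel → category C3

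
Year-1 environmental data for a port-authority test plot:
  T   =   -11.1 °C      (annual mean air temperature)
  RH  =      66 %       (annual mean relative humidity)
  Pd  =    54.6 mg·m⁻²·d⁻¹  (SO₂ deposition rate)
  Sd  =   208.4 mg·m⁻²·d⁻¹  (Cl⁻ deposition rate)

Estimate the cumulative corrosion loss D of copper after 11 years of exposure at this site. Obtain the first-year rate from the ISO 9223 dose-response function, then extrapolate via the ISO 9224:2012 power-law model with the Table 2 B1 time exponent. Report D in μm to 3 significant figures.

D(11) = 1.60 μm

copper: f(T) = +0.126·(T−10) [T≤10 °C] = -2.6586
  SO₂ term: 0.0053·54.6^0.26·exp(0.059·66-2.6586) = 0.05158
  Sd branch = 0.01025·Sd^0.27·e^(0.036·RH+0.049·T) = 0.2707 μm/a
  r_corr = 0.05158 + 0.2707 = 0.3223 μm/a
Long-term exponent b (ISO 9224 Table 2, B1) = 0.667
  D(11) = 0.3223 × 11^0.667 = 0.3223 × 4.95 = 1.595 μm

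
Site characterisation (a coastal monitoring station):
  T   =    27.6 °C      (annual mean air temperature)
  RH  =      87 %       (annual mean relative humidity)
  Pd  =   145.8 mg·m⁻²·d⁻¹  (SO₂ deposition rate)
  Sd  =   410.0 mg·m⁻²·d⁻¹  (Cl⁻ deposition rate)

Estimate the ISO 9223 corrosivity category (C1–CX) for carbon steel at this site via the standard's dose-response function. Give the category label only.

carbon steel: f(T) = -0.054·(T−10) [T>10 °C] = -0.9504
  sulphur-dioxide contribution → 52.01 μm/a
  chloride contribution → 226.4 μm/a
  ⇒ r_corr(carbon steel) = 278.4 μm/a
278 μm/a falls in (200, 700] for carbon steel → category CX

CX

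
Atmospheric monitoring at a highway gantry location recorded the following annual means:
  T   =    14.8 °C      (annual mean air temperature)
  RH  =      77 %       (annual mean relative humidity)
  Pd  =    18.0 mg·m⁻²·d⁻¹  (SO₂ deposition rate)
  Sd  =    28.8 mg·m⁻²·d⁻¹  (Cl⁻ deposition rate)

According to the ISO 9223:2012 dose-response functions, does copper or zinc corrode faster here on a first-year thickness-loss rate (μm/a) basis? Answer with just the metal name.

copper: T>10 °C ⇒ hinge -0.080·(14.8−10) = -0.3840
  Pd branch = 0.0053·Pd^0.26·e^(0.059·RH+f) = 0.7192 μm/a
  Sd branch = 0.01025·Sd^0.27·e^(0.036·RH+0.049·T) = 0.8386 μm/a
  sum: 0.7192 + 0.8386 → r_corr = 1.558 μm/a
zinc: T>10 °C ⇒ hinge -0.071·(14.8−10) = -0.3408
  Pd branch = 0.0129·Pd^0.44·e^(0.046·RH+f) = 1.13 μm/a
  Cl⁻ term: 0.0175·28.8^0.57·exp(0.008·77+0.085·14.8) = 0.774
  sum: 1.13 + 0.774 → r_corr = 1.904 μm/a
Ordering by μm/a: zinc (1.9) > copper (1.56)

zinc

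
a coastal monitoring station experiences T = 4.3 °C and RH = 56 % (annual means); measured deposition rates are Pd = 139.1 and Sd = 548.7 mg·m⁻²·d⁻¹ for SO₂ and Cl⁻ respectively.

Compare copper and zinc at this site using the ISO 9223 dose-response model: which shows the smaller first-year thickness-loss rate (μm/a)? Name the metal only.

copper: temperature factor f = +0.126·(-5.7) = -0.7182
  sulphur-dioxide contribution → 0.2538 μm/a
  chloride contribution → 0.5217 μm/a
  ⇒ r_corr(copper) = 0.7755 μm/a
zinc: T≤10 °C ⇒ hinge +0.038·(4.3−10) = -0.2166
  sulphur-dioxide contribution → 1.198 μm/a
  chloride contribution → 1.438 μm/a
  ⇒ r_corr(zinc) = 2.636 μm/a
Ordering by μm/a: zinc (2.64) > copper (0.775)

copper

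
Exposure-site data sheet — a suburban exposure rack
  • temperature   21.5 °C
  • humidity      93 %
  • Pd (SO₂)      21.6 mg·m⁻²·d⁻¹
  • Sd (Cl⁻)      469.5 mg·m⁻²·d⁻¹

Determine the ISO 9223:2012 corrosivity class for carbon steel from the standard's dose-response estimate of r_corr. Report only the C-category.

carbon steel: temperature factor f = -0.054·(11.5) = -0.6210
  sulphur-dioxide contribution → 30.2 μm/a
  chloride contribution → 235.2 μm/a
  total first-year rate 265.4 μm/a
ISO 9223 Table 2 (carbon steel): 200 < 265 ≤ 700 μm/a ⇒ CX

CX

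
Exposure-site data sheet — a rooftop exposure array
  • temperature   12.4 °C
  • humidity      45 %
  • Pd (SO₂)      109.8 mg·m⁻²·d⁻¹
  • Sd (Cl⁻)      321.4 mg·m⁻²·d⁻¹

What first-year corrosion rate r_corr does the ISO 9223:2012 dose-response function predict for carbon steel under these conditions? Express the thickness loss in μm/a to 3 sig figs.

carbon steel: f(T) = -0.054·(T−10) [T>10 °C] = -0.1296
  sulphur-dioxide contribution → 44.02 μm/a
  chloride contribution → 26.5 μm/a
  ⇒ r_corr(carbon steel) = 70.53 μm/a

r_corr = 70.5 μm/a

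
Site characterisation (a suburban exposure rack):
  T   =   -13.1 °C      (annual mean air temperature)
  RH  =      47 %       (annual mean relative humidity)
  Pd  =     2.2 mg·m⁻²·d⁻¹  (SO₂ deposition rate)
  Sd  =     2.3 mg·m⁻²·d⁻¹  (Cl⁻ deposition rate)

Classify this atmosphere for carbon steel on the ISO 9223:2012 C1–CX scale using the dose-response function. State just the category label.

carbon steel: f(T) = +0.150·(T−10) [T≤10 °C] = -3.4650
  Pd branch = 1.77·Pd^0.52·e^(0.02·RH+f) = 0.2135 μm/a
  Sd branch = 0.102·Sd^0.62·e^(0.033·RH+0.04·T) = 0.4774 μm/a
  r_corr = 0.2135 + 0.4774 = 0.6909 μm/a
ISO 9223 Table 2 (carbon steel): 0 < 0.691 ≤ 1.3 μm/a ⇒ C1

C1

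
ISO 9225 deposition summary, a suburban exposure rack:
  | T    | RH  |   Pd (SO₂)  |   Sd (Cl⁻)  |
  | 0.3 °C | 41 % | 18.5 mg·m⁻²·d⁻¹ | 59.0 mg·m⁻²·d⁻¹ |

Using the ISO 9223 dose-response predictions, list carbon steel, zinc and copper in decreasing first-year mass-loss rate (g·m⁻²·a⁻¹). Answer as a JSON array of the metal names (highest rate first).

carbon steel: T≤10 °C ⇒ hinge +0.150·(0.3−10) = -1.4550
  SO₂ term: 1.77·18.5^0.52·exp(0.02·41-1.4550) = 4.277
  Sd branch = 0.102·Sd^0.62·e^(0.033·RH+0.04·T) = 5.004 μm/a
  r_corr = 4.277 + 5.004 = 9.281 μm/a
  mass loss = 9.281 μm/a × 7.85 g/cm³ = 72.86 g·m⁻²·a⁻¹
zinc: f(T) = +0.038·(T−10) [T≤10 °C] = -0.3686
  SO₂ term: 0.0129·18.5^0.44·exp(0.046·41-0.3686) = 0.2124
  Sd branch = 0.0175·Sd^0.57·e^(0.008·RH+0.085·T) = 0.2547 μm/a
  r_corr = 0.2124 + 0.2547 = 0.467 μm/a
  mass loss = 0.467 μm/a × 7.14 g/cm³ = 3.335 g·m⁻²·a⁻¹
copper: T≤10 °C ⇒ hinge +0.126·(0.3−10) = -1.2222
  Pd branch = 0.0053·Pd^0.26·e^(0.059·RH+f) = 0.03745 μm/a
  Sd branch = 0.01025·Sd^0.27·e^(0.036·RH+0.049·T) = 0.1369 μm/a
  r_corr = 0.03745 + 0.1369 = 0.1743 μm/a
  mass loss = 0.1743 μm/a × 8.96 g/cm³ = 1.562 g·m⁻²·a⁻¹
Ordering by g·m⁻²·a⁻¹: carbon steel (72.9) > zinc (3.33) > copper (1.56)

["carbon steel", "zinc", "copper"]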